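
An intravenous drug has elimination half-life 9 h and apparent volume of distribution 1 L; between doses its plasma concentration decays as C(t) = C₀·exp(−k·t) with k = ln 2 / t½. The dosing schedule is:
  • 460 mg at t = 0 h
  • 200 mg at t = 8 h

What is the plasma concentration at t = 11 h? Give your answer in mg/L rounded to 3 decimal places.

355.906 mg/L

k = ln 2 / 9 = 0.07702 per h
Dose 1 (460 mg at t=0 h): 460·exp(−0.07702·11) = 197.166 mg/L
Dose 2 (200 mg at t=8 h): 200·exp(−0.07702·3) = 158.740 mg/L
C(11) = 197.166 + 158.740 = 355.906 mg/L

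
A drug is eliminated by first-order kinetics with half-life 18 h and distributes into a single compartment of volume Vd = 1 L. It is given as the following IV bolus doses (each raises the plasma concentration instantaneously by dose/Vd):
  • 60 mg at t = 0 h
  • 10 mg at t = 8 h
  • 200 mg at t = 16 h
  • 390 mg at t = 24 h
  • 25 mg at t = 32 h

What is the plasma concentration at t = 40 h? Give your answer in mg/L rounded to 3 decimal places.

324.128 mg/L

k = ln 2 / 18 = 0.03851 per h
Dose 1 (60 mg at t=0 h): 60·exp(−0.03851·40) = 12.859 mg/L
Dose 2 (10 mg at t=8 h): 10·exp(−0.03851·32) = 2.916 mg/L
Dose 3 (200 mg at t=16 h): 200·exp(−0.03851·24) = 79.370 mg/L
Dose 4 (390 mg at t=24 h): 390·exp(−0.03851·16) = 210.612 mg/L
Dose 5 (25 mg at t=32 h): 25·exp(−0.03851·8) = 18.372 mg/L
C(40) = 12.859 + 2.916 + 79.370 + 210.612 + 18.372 = 324.128 mg/L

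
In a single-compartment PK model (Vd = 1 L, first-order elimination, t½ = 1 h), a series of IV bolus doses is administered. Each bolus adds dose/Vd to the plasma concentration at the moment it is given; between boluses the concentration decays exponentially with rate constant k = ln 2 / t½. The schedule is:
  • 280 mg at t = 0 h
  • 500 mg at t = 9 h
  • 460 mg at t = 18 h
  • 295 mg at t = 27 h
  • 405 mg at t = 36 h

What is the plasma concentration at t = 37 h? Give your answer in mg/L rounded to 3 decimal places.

k = ln 2 / 1 = 0.69315 per h
Dose 1 (280 mg at t=0 h): 280·exp(−0.69315·37) = 0.000 mg/L
Dose 2 (500 mg at t=9 h): 500·exp(−0.69315·28) = 0.000 mg/L
Dose 3 (460 mg at t=18 h): 460·exp(−0.69315·19) = 0.001 mg/L
Dose 4 (295 mg at t=27 h): 295·exp(−0.69315·10) = 0.288 mg/L
Dose 5 (405 mg at t=36 h): 405·exp(−0.69315·1) = 202.500 mg/L
C(37) = 0.000 + 0.000 + 0.001 + 0.288 + 202.500 = 202.789 mg/L

202.789 mg/L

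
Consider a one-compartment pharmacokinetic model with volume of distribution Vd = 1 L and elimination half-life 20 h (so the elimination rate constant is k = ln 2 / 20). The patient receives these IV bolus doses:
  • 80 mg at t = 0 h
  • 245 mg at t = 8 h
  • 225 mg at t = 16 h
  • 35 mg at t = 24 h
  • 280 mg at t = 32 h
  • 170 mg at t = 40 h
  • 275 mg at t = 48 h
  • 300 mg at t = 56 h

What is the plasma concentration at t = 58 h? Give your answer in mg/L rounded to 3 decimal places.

796.464 mg/L

k = ln 2 / 20 = 0.03466 per h
Dose 1 (80 mg at t=0 h): 80·exp(−0.03466·58) = 10.718 mg/L
Dose 2 (245 mg at t=8 h): 245·exp(−0.03466·50) = 43.310 mg/L
Dose 3 (225 mg at t=16 h): 225·exp(−0.03466·42) = 52.483 mg/L
Dose 4 (35 mg at t=24 h): 35·exp(−0.03466·34) = 10.773 mg/L
Dose 5 (280 mg at t=32 h): 280·exp(−0.03466·26) = 113.715 mg/L
Dose 6 (170 mg at t=40 h): 170·exp(−0.03466·18) = 91.101 mg/L
Dose 7 (275 mg at t=48 h): 275·exp(−0.03466·10) = 194.454 mg/L
Dose 8 (300 mg at t=56 h): 300·exp(−0.03466·2) = 279.910 mg/L
C(58) = 10.718 + 43.310 + 52.483 + 10.773 + 113.715 + 91.101 + 194.454 + 279.910 = 796.464 mg/L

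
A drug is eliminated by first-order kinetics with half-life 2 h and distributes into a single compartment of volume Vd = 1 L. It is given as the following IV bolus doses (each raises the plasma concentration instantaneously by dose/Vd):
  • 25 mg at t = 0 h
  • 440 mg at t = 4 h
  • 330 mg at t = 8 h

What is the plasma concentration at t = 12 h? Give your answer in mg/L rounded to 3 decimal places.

110.391 mg/L

k = ln 2 / 2 = 0.34657 per h
Dose 1 (25 mg at t=0 h): 25·exp(−0.34657·12) = 0.391 mg/L
Dose 2 (440 mg at t=4 h): 440·exp(−0.34657·8) = 27.500 mg/L
Dose 3 (330 mg at t=8 h): 330·exp(−0.34657·4) = 82.500 mg/L
C(12) = 0.391 + 27.500 + 82.500 = 110.391 mg/L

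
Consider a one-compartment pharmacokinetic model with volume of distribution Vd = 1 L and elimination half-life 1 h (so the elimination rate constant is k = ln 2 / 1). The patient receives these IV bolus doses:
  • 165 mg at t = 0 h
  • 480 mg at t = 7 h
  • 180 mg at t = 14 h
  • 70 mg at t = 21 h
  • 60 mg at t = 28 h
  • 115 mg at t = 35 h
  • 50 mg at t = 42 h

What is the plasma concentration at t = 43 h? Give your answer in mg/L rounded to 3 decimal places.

25.451 mg/L

k = ln 2 / 1 = 0.69315 per h
Dose 1 (165 mg at t=0 h): 165·exp(−0.69315·43) = 0.000 mg/L
Dose 2 (480 mg at t=7 h): 480·exp(−0.69315·36) = 0.000 mg/L
Dose 3 (180 mg at t=14 h): 180·exp(−0.69315·29) = 0.000 mg/L
Dose 4 (70 mg at t=21 h): 70·exp(−0.69315·22) = 0.000 mg/L
Dose 5 (60 mg at t=28 h): 60·exp(−0.69315·15) = 0.002 mg/L
Dose 6 (115 mg at t=35 h): 115·exp(−0.69315·8) = 0.449 mg/L
Dose 7 (50 mg at t=42 h): 50·exp(−0.69315·1) = 25.000 mg/L
C(43) = 0.000 + 0.000 + 0.000 + 0.000 + 0.002 + 0.449 + 25.000 = 25.451 mg/L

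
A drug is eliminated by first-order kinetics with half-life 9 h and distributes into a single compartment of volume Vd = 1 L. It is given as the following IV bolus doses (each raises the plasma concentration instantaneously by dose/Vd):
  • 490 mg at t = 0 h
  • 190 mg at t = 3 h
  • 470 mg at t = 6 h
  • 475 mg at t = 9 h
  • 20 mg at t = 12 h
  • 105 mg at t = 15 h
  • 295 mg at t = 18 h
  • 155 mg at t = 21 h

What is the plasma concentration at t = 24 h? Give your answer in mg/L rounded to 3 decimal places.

k = ln 2 / 9 = 0.07702 per h
Dose 1 (490 mg at t=0 h): 490·exp(−0.07702·24) = 77.170 mg/L
Dose 2 (190 mg at t=3 h): 190·exp(−0.07702·21) = 37.701 mg/L
Dose 3 (470 mg at t=6 h): 470·exp(−0.07702·18) = 117.500 mg/L
Dose 4 (475 mg at t=9 h): 475·exp(−0.07702·15) = 149.616 mg/L
Dose 5 (20 mg at t=12 h): 20·exp(−0.07702·12) = 7.937 mg/L
Dose 6 (105 mg at t=15 h): 105·exp(−0.07702·9) = 52.500 mg/L
Dose 7 (295 mg at t=18 h): 295·exp(−0.07702·6) = 185.838 mg/L
Dose 8 (155 mg at t=21 h): 155·exp(−0.07702·3) = 123.024 mg/L
C(24) = 77.170 + 37.701 + 117.500 + 149.616 + 7.937 + 52.500 + 185.838 + 123.024 = 751.286 mg/L

751.286 mg/L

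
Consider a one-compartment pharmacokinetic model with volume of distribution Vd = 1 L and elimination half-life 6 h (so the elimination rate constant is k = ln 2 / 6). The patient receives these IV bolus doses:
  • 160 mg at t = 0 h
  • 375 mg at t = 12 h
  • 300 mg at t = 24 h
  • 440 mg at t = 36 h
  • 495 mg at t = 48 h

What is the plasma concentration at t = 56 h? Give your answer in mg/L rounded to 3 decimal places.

250.109 mg/L

k = ln 2 / 6 = 0.11552 per h
Dose 1 (160 mg at t=0 h): 160·exp(−0.11552·56) = 0.248 mg/L
Dose 2 (375 mg at t=12 h): 375·exp(−0.11552·44) = 2.325 mg/L
Dose 3 (300 mg at t=24 h): 300·exp(−0.11552·32) = 7.441 mg/L
Dose 4 (440 mg at t=36 h): 440·exp(−0.11552·20) = 43.654 mg/L
Dose 5 (495 mg at t=48 h): 495·exp(−0.11552·8) = 196.441 mg/L
C(56) = 0.248 + 2.325 + 7.441 + 43.654 + 196.441 = 250.109 mg/L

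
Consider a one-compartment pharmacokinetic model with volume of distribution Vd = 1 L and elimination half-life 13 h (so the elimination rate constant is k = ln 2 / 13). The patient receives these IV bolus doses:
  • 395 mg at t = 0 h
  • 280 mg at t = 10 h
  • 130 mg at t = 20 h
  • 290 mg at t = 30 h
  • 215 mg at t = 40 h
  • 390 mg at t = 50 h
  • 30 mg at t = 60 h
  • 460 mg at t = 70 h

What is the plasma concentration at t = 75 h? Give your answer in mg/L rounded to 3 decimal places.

551.180 mg/L

k = ln 2 / 13 = 0.05332 per h
Dose 1 (395 mg at t=0 h): 395·exp(−0.05332·75) = 7.242 mg/L
Dose 2 (280 mg at t=10 h): 280·exp(−0.05332·65) = 8.750 mg/L
Dose 3 (130 mg at t=20 h): 130·exp(−0.05332·55) = 6.924 mg/L
Dose 4 (290 mg at t=30 h): 290·exp(−0.05332·45) = 26.325 mg/L
Dose 5 (215 mg at t=40 h): 215·exp(−0.05332·35) = 33.264 mg/L
Dose 6 (390 mg at t=50 h): 390·exp(−0.05332·25) = 102.840 mg/L
Dose 7 (30 mg at t=60 h): 30·exp(−0.05332·15) = 13.483 mg/L
Dose 8 (460 mg at t=70 h): 460·exp(−0.05332·5) = 352.352 mg/L
C(75) = 7.242 + 8.750 + 6.924 + 26.325 + 33.264 + 102.840 + 13.483 + 352.352 = 551.180 mg/L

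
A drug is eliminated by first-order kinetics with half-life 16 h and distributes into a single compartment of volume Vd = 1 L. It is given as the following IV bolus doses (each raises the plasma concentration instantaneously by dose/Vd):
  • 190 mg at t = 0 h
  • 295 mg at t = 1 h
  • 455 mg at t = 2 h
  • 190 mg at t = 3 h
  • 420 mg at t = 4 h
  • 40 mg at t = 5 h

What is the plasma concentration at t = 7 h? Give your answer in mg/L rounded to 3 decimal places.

1299.425 mg/L

k = ln 2 / 16 = 0.04332 per h
Dose 1 (190 mg at t=0 h): 190·exp(−0.04332·7) = 140.298 mg/L
Dose 2 (295 mg at t=1 h): 295·exp(−0.04332·6) = 227.476 mg/L
Dose 3 (455 mg at t=2 h): 455·exp(−0.04332·5) = 366.387 mg/L
Dose 4 (190 mg at t=3 h): 190·exp(−0.04332·4) = 159.770 mg/L
Dose 5 (420 mg at t=4 h): 420·exp(−0.04332·3) = 368.813 mg/L
Dose 6 (40 mg at t=5 h): 40·exp(−0.04332·2) = 36.680 mg/L
C(7) = 140.298 + 227.476 + 366.387 + 159.770 + 368.813 + 36.680 = 1299.425 mg/L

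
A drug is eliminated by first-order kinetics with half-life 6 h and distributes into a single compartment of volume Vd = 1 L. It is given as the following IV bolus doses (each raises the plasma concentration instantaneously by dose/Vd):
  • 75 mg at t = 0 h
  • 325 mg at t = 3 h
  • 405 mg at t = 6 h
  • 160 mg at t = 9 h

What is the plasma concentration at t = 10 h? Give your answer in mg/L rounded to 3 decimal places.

k = ln 2 / 6 = 0.11552 per h
Dose 1 (75 mg at t=0 h): 75·exp(−0.11552·10) = 23.624 mg/L
Dose 2 (325 mg at t=3 h): 325·exp(−0.11552·7) = 144.771 mg/L
Dose 3 (405 mg at t=6 h): 405·exp(−0.11552·4) = 255.134 mg/L
Dose 4 (160 mg at t=9 h): 160·exp(−0.11552·1) = 142.544 mg/L
C(10) = 23.624 + 144.771 + 255.134 + 142.544 = 566.072 mg/L

566.072 mg/L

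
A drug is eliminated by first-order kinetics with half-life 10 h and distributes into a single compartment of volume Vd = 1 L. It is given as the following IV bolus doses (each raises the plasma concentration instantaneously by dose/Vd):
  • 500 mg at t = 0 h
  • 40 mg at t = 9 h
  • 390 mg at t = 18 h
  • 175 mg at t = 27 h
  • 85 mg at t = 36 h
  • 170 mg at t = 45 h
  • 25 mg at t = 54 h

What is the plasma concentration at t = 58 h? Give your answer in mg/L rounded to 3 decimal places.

k = ln 2 / 10 = 0.06931 per h
Dose 1 (500 mg at t=0 h): 500·exp(−0.06931·58) = 8.974 mg/L
Dose 2 (40 mg at t=9 h): 40·exp(−0.06931·49) = 1.340 mg/L
Dose 3 (390 mg at t=18 h): 390·exp(−0.06931·40) = 24.375 mg/L
Dose 4 (175 mg at t=27 h): 175·exp(−0.06931·31) = 20.410 mg/L
Dose 5 (85 mg at t=36 h): 85·exp(−0.06931·22) = 18.499 mg/L
Dose 6 (170 mg at t=45 h): 170·exp(−0.06931·13) = 69.041 mg/L
Dose 7 (25 mg at t=54 h): 25·exp(−0.06931·4) = 18.946 mg/L
C(58) = 8.974 + 1.340 + 24.375 + 20.410 + 18.499 + 69.041 + 18.946 = 161.586 mg/L

161.586 mg/L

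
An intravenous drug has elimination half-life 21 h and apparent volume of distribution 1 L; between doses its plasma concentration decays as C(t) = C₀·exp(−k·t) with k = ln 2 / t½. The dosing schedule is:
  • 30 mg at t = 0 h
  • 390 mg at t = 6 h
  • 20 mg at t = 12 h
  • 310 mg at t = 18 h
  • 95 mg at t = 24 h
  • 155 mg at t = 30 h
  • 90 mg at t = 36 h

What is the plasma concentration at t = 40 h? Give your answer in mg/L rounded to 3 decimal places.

539.198 mg/L

k = ln 2 / 21 = 0.03301 per h
Dose 1 (30 mg at t=0 h): 30·exp(−0.03301·40) = 8.012 mg/L
Dose 2 (390 mg at t=6 h): 390·exp(−0.03301·34) = 126.965 mg/L
Dose 3 (20 mg at t=12 h): 20·exp(−0.03301·28) = 7.937 mg/L
Dose 4 (310 mg at t=18 h): 310·exp(−0.03301·22) = 149.967 mg/L
Dose 5 (95 mg at t=24 h): 95·exp(−0.03301·16) = 56.023 mg/L
Dose 6 (155 mg at t=30 h): 155·exp(−0.03301·10) = 111.425 mg/L
Dose 7 (90 mg at t=36 h): 90·exp(−0.03301·4) = 78.868 mg/L
C(40) = 8.012 + 126.965 + 7.937 + 149.967 + 56.023 + 111.425 + 78.868 = 539.198 mg/L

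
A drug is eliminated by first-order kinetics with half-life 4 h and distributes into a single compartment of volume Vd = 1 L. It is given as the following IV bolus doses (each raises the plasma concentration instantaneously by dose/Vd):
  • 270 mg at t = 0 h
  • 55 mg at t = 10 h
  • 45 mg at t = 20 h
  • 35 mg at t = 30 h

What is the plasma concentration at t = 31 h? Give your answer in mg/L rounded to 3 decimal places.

38.820 mg/L

k = ln 2 / 4 = 0.17329 per h
Dose 1 (270 mg at t=0 h): 270·exp(−0.17329·31) = 1.254 mg/L
Dose 2 (55 mg at t=10 h): 55·exp(−0.17329·21) = 1.445 mg/L
Dose 3 (45 mg at t=20 h): 45·exp(−0.17329·11) = 6.689 mg/L
Dose 4 (35 mg at t=30 h): 35·exp(−0.17329·1) = 29.431 mg/L
C(31) = 1.254 + 1.445 + 6.689 + 29.431 = 38.820 mg/L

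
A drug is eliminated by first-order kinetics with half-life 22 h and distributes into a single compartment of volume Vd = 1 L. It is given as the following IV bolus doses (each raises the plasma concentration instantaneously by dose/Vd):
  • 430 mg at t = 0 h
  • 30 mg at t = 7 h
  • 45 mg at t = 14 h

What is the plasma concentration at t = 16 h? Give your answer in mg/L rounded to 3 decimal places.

k = ln 2 / 22 = 0.03151 per h
Dose 1 (430 mg at t=0 h): 430·exp(−0.03151·16) = 259.739 mg/L
Dose 2 (30 mg at t=7 h): 30·exp(−0.03151·9) = 22.593 mg/L
Dose 3 (45 mg at t=14 h): 45·exp(−0.03151·2) = 42.252 mg/L
C(16) = 259.739 + 22.593 + 42.252 = 324.584 mg/L

324.584 mg/L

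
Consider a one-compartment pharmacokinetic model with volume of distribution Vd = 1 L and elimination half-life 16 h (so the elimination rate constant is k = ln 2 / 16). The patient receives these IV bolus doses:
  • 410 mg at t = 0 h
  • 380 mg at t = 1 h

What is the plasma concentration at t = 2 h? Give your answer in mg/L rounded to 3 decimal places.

k = ln 2 / 16 = 0.04332 per h
Dose 1 (410 mg at t=0 h): 410·exp(−0.04332·2) = 375.972 mg/L
Dose 2 (380 mg at t=1 h): 380·exp(−0.04332·1) = 363.889 mg/L
C(2) = 375.972 + 363.889 = 739.861 mg/L

739.861 mg/L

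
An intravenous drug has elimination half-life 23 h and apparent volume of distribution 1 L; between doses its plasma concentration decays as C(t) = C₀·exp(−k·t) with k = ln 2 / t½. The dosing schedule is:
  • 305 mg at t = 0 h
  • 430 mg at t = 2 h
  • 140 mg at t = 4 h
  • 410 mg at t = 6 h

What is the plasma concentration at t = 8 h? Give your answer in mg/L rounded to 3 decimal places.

k = ln 2 / 23 = 0.03014 per h
Dose 1 (305 mg at t=0 h): 305·exp(−0.03014·8) = 239.659 mg/L
Dose 2 (430 mg at t=2 h): 430·exp(−0.03014·6) = 358.871 mg/L
Dose 3 (140 mg at t=4 h): 140·exp(−0.03014·4) = 124.101 mg/L
Dose 4 (410 mg at t=6 h): 410·exp(−0.03014·2) = 386.018 mg/L
C(8) = 239.659 + 358.871 + 124.101 + 386.018 = 1108.649 mg/L

1108.649 mg/L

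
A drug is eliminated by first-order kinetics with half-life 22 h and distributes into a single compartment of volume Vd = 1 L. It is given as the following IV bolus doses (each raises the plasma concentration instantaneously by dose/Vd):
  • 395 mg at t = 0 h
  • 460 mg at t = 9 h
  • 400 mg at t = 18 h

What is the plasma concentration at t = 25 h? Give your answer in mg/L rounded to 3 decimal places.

k = ln 2 / 22 = 0.03151 per h
Dose 1 (395 mg at t=0 h): 395·exp(−0.03151·25) = 179.687 mg/L
Dose 2 (460 mg at t=9 h): 460·exp(−0.03151·16) = 277.861 mg/L
Dose 3 (400 mg at t=18 h): 400·exp(−0.03151·7) = 320.832 mg/L
C(25) = 179.687 + 277.861 + 320.832 = 778.380 mg/L

778.380 mg/L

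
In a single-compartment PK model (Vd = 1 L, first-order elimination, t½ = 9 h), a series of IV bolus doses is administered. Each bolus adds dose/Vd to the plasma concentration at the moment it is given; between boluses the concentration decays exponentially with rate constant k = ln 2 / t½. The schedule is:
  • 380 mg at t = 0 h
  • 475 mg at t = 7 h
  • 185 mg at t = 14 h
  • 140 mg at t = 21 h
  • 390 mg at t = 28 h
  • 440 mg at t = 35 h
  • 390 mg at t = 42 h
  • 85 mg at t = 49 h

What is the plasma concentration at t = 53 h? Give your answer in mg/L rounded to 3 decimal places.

k = ln 2 / 9 = 0.07702 per h
Dose 1 (380 mg at t=0 h): 380·exp(−0.07702·53) = 6.413 mg/L
Dose 2 (475 mg at t=7 h): 475·exp(−0.07702·46) = 13.743 mg/L
Dose 3 (185 mg at t=14 h): 185·exp(−0.07702·39) = 9.177 mg/L
Dose 4 (140 mg at t=21 h): 140·exp(−0.07702·32) = 11.907 mg/L
Dose 5 (390 mg at t=28 h): 390·exp(−0.07702·25) = 56.868 mg/L
Dose 6 (440 mg at t=35 h): 440·exp(−0.07702·18) = 110.000 mg/L
Dose 7 (390 mg at t=42 h): 390·exp(−0.07702·11) = 167.163 mg/L
Dose 8 (85 mg at t=49 h): 85·exp(−0.07702·4) = 62.464 mg/L
C(53) = 6.413 + 13.743 + 9.177 + 11.907 + 56.868 + 110.000 + 167.163 + 62.464 = 437.735 mg/L

437.735 mg/L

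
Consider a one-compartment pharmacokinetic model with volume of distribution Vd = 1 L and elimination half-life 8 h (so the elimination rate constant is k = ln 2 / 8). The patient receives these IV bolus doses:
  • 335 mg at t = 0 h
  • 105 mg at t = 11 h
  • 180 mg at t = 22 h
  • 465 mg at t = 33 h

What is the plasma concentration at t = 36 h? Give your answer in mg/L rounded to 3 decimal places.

k = ln 2 / 8 = 0.08664 per h
Dose 1 (335 mg at t=0 h): 335·exp(−0.08664·36) = 14.805 mg/L
Dose 2 (105 mg at t=11 h): 105·exp(−0.08664·25) = 12.036 mg/L
Dose 3 (180 mg at t=22 h): 180·exp(−0.08664·14) = 53.514 mg/L
Dose 4 (465 mg at t=33 h): 465·exp(−0.08664·3) = 358.564 mg/L
C(36) = 14.805 + 12.036 + 53.514 + 358.564 = 438.919 mg/L

438.919 mg/L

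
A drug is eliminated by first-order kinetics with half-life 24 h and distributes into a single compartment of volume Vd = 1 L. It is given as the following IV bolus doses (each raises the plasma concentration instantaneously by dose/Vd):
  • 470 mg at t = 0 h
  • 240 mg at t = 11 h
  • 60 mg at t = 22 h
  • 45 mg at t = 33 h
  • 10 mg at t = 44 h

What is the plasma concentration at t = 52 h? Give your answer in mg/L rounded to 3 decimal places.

k = ln 2 / 24 = 0.02888 per h
Dose 1 (470 mg at t=0 h): 470·exp(−0.02888·52) = 104.681 mg/L
Dose 2 (240 mg at t=11 h): 240·exp(−0.02888·41) = 73.443 mg/L
Dose 3 (60 mg at t=22 h): 60·exp(−0.02888·30) = 25.227 mg/L
Dose 4 (45 mg at t=33 h): 45·exp(−0.02888·19) = 25.995 mg/L
Dose 5 (10 mg at t=44 h): 10·exp(−0.02888·8) = 7.937 mg/L
C(52) = 104.681 + 73.443 + 25.227 + 25.995 + 7.937 = 237.283 mg/L

237.283 mg/L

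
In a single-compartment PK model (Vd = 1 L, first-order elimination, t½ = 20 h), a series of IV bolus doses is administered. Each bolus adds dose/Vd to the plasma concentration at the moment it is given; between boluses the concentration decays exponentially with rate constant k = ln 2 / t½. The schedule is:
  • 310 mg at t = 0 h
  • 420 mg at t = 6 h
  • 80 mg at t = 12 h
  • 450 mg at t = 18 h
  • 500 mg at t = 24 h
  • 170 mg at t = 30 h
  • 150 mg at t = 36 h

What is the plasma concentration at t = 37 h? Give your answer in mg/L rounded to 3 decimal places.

k = ln 2 / 20 = 0.03466 per h
Dose 1 (310 mg at t=0 h): 310·exp(−0.03466·37) = 85.992 mg/L
Dose 2 (420 mg at t=6 h): 420·exp(−0.03466·31) = 143.434 mg/L
Dose 3 (80 mg at t=12 h): 80·exp(−0.03466·25) = 33.636 mg/L
Dose 4 (450 mg at t=18 h): 450·exp(−0.03466·19) = 232.935 mg/L
Dose 5 (500 mg at t=24 h): 500·exp(−0.03466·13) = 318.640 mg/L
Dose 6 (170 mg at t=30 h): 170·exp(−0.03466·7) = 133.379 mg/L
Dose 7 (150 mg at t=36 h): 150·exp(−0.03466·1) = 144.890 mg/L
C(37) = 85.992 + 143.434 + 33.636 + 232.935 + 318.640 + 133.379 + 144.890 = 1092.906 mg/L

1092.906 mg/L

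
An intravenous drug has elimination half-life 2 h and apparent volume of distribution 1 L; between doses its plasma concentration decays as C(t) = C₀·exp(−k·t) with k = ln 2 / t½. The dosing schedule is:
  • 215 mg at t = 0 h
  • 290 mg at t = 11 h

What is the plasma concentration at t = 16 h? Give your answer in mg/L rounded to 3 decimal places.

k = ln 2 / 2 = 0.34657 per h
Dose 1 (215 mg at t=0 h): 215·exp(−0.34657·16) = 0.840 mg/L
Dose 2 (290 mg at t=11 h): 290·exp(−0.34657·5) = 51.265 mg/L
C(16) = 0.840 + 51.265 = 52.105 mg/L

52.105 mg/L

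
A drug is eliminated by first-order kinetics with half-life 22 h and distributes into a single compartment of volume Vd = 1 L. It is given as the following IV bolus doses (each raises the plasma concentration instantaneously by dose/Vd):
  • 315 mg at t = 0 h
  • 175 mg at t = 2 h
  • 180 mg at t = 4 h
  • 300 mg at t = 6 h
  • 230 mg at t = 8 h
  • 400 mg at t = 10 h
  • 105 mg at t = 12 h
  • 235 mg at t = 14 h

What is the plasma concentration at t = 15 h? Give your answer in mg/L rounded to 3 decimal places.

k = ln 2 / 22 = 0.03151 per h
Dose 1 (315 mg at t=0 h): 315·exp(−0.03151·15) = 196.364 mg/L
Dose 2 (175 mg at t=2 h): 175·exp(−0.03151·13) = 116.187 mg/L
Dose 3 (180 mg at t=4 h): 180·exp(−0.03151·11) = 127.279 mg/L
Dose 4 (300 mg at t=6 h): 300·exp(−0.03151·9) = 225.929 mg/L
Dose 5 (230 mg at t=8 h): 230·exp(−0.03151·7) = 184.478 mg/L
Dose 6 (400 mg at t=10 h): 400·exp(−0.03151·5) = 341.699 mg/L
Dose 7 (105 mg at t=12 h): 105·exp(−0.03151·3) = 95.530 mg/L
Dose 8 (235 mg at t=14 h): 235·exp(−0.03151·1) = 227.711 mg/L
C(15) = 196.364 + 116.187 + 127.279 + 225.929 + 184.478 + 341.699 + 95.530 + 227.711 = 1515.179 mg/L

1515.179 mg/L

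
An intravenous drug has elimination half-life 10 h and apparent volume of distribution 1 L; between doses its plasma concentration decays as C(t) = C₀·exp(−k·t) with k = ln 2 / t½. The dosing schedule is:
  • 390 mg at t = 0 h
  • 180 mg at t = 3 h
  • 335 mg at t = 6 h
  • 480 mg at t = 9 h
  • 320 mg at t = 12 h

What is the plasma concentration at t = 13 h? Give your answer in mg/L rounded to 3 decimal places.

k = ln 2 / 10 = 0.06931 per h
Dose 1 (390 mg at t=0 h): 390·exp(−0.06931·13) = 158.389 mg/L
Dose 2 (180 mg at t=3 h): 180·exp(−0.06931·10) = 90.000 mg/L
Dose 3 (335 mg at t=6 h): 335·exp(−0.06931·7) = 206.217 mg/L
Dose 4 (480 mg at t=9 h): 480·exp(−0.06931·4) = 363.772 mg/L
Dose 5 (320 mg at t=12 h): 320·exp(−0.06931·1) = 298.571 mg/L
C(13) = 158.389 + 90.000 + 206.217 + 363.772 + 298.571 = 1116.948 mg/L

1116.948 mg/L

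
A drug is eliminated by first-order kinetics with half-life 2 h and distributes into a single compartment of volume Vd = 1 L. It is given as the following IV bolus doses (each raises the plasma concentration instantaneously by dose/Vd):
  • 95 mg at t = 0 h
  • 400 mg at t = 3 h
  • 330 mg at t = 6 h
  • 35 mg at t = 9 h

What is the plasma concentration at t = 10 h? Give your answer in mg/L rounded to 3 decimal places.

145.573 mg/L

k = ln 2 / 2 = 0.34657 per h
Dose 1 (95 mg at t=0 h): 95·exp(−0.34657·10) = 2.969 mg/L
Dose 2 (400 mg at t=3 h): 400·exp(−0.34657·7) = 35.355 mg/L
Dose 3 (330 mg at t=6 h): 330·exp(−0.34657·4) = 82.500 mg/L
Dose 4 (35 mg at t=9 h): 35·exp(−0.34657·1) = 24.749 mg/L
C(10) = 2.969 + 35.355 + 82.500 + 24.749 = 145.573 mg/L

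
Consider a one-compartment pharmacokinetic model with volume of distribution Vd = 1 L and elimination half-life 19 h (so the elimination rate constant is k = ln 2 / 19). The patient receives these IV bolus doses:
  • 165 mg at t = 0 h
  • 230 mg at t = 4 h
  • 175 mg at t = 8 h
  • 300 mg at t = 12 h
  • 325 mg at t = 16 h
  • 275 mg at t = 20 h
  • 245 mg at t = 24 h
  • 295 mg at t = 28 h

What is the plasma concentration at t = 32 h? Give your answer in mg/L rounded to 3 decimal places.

1148.424 mg/L

k = ln 2 / 19 = 0.03648 per h
Dose 1 (165 mg at t=0 h): 165·exp(−0.03648·32) = 51.344 mg/L
Dose 2 (230 mg at t=4 h): 230·exp(−0.03648·28) = 82.814 mg/L
Dose 3 (175 mg at t=8 h): 175·exp(−0.03648·24) = 72.910 mg/L
Dose 4 (300 mg at t=12 h): 300·exp(−0.03648·20) = 144.626 mg/L
Dose 5 (325 mg at t=16 h): 325·exp(−0.03648·16) = 181.294 mg/L
Dose 6 (275 mg at t=20 h): 275·exp(−0.03648·12) = 177.504 mg/L
Dose 7 (245 mg at t=24 h): 245·exp(−0.03648·8) = 182.985 mg/L
Dose 8 (295 mg at t=28 h): 295·exp(−0.03648·4) = 254.945 mg/L
C(32) = 51.344 + 82.814 + 72.910 + 144.626 + 181.294 + 177.504 + 182.985 + 254.945 = 1148.424 mg/L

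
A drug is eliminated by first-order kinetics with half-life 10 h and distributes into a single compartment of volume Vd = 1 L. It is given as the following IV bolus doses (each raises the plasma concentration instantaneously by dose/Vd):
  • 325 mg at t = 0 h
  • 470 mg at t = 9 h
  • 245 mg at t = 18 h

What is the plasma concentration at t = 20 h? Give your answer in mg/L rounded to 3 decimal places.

k = ln 2 / 10 = 0.06931 per h
Dose 1 (325 mg at t=0 h): 325·exp(−0.06931·20) = 81.250 mg/L
Dose 2 (470 mg at t=9 h): 470·exp(−0.06931·11) = 219.263 mg/L
Dose 3 (245 mg at t=18 h): 245·exp(−0.06931·2) = 213.285 mg/L
C(20) = 81.250 + 219.263 + 213.285 = 513.798 mg/L

513.798 mg/L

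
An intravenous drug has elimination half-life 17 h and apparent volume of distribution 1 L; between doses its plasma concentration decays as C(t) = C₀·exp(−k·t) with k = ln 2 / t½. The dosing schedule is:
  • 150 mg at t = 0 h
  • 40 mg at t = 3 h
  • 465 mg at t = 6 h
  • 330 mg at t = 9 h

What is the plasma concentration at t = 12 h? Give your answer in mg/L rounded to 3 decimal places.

775.768 mg/L

k = ln 2 / 17 = 0.04077 per h
Dose 1 (150 mg at t=0 h): 150·exp(−0.04077·12) = 91.960 mg/L
Dose 2 (40 mg at t=3 h): 40·exp(−0.04077·9) = 27.713 mg/L
Dose 3 (465 mg at t=6 h): 465·exp(−0.04077·6) = 364.089 mg/L
Dose 4 (330 mg at t=9 h): 330·exp(−0.04077·3) = 292.005 mg/L
C(12) = 91.960 + 27.713 + 364.089 + 292.005 = 775.768 mg/L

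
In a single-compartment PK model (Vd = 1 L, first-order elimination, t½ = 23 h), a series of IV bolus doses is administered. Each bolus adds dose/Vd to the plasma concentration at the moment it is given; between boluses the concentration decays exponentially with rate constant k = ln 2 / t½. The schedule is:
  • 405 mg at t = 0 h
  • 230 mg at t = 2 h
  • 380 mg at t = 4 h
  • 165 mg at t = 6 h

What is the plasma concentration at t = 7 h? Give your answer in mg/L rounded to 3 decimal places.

k = ln 2 / 23 = 0.03014 per h
Dose 1 (405 mg at t=0 h): 405·exp(−0.03014·7) = 327.972 mg/L
Dose 2 (230 mg at t=2 h): 230·exp(−0.03014·5) = 197.827 mg/L
Dose 3 (380 mg at t=4 h): 380·exp(−0.03014·3) = 347.151 mg/L
Dose 4 (165 mg at t=6 h): 165·exp(−0.03014·1) = 160.102 mg/L
C(7) = 327.972 + 197.827 + 347.151 + 160.102 = 1033.053 mg/L

1033.053 mg/L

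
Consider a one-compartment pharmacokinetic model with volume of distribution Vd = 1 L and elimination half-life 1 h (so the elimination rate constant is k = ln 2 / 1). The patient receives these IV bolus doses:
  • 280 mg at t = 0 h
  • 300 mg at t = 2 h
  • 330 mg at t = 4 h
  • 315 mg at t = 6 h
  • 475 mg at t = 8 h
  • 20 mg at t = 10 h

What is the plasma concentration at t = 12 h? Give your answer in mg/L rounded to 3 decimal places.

41.260 mg/L

k = ln 2 / 1 = 0.69315 per h
Dose 1 (280 mg at t=0 h): 280·exp(−0.69315·12) = 0.068 mg/L
Dose 2 (300 mg at t=2 h): 300·exp(−0.69315·10) = 0.293 mg/L
Dose 3 (330 mg at t=4 h): 330·exp(−0.69315·8) = 1.289 mg/L
Dose 4 (315 mg at t=6 h): 315·exp(−0.69315·6) = 4.922 mg/L
Dose 5 (475 mg at t=8 h): 475·exp(−0.69315·4) = 29.688 mg/L
Dose 6 (20 mg at t=10 h): 20·exp(−0.69315·2) = 5.000 mg/L
C(12) = 0.068 + 0.293 + 1.289 + 4.922 + 29.688 + 5.000 = 41.260 mg/L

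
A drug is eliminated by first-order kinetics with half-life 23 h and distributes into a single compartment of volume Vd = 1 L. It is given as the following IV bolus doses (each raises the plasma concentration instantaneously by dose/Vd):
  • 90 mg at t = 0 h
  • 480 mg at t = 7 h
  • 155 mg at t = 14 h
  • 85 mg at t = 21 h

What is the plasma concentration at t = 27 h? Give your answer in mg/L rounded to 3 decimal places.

478.296 mg/L

k = ln 2 / 23 = 0.03014 per h
Dose 1 (90 mg at t=0 h): 90·exp(−0.03014·27) = 39.890 mg/L
Dose 2 (480 mg at t=7 h): 480·exp(−0.03014·20) = 262.710 mg/L
Dose 3 (155 mg at t=14 h): 155·exp(−0.03014·13) = 104.757 mg/L
Dose 4 (85 mg at t=21 h): 85·exp(−0.03014·6) = 70.940 mg/L
C(27) = 39.890 + 262.710 + 104.757 + 70.940 = 478.296 mg/L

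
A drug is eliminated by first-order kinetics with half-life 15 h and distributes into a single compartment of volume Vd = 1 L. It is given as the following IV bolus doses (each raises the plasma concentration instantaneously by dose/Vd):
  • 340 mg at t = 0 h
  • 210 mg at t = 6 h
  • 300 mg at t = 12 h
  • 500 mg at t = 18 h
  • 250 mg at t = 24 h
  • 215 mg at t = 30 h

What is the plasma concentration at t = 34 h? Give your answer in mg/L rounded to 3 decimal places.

811.700 mg/L

k = ln 2 / 15 = 0.04621 per h
Dose 1 (340 mg at t=0 h): 340·exp(−0.04621·34) = 70.655 mg/L
Dose 2 (210 mg at t=6 h): 210·exp(−0.04621·28) = 57.583 mg/L
Dose 3 (300 mg at t=12 h): 300·exp(−0.04621·22) = 108.545 mg/L
Dose 4 (500 mg at t=18 h): 500·exp(−0.04621·16) = 238.710 mg/L
Dose 5 (250 mg at t=24 h): 250·exp(−0.04621·10) = 157.490 mg/L
Dose 6 (215 mg at t=30 h): 215·exp(−0.04621·4) = 178.716 mg/L
C(34) = 70.655 + 57.583 + 108.545 + 238.710 + 157.490 + 178.716 = 811.700 mg/L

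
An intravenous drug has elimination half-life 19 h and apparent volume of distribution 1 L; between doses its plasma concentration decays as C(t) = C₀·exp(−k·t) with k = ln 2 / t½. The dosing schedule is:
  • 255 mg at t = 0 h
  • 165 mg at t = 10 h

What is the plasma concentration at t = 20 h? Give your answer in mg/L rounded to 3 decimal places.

k = ln 2 / 19 = 0.03648 per h
Dose 1 (255 mg at t=0 h): 255·exp(−0.03648·20) = 122.932 mg/L
Dose 2 (165 mg at t=10 h): 165·exp(−0.03648·10) = 114.564 mg/L
C(20) = 122.932 + 114.564 = 237.496 mg/L

237.496 mg/L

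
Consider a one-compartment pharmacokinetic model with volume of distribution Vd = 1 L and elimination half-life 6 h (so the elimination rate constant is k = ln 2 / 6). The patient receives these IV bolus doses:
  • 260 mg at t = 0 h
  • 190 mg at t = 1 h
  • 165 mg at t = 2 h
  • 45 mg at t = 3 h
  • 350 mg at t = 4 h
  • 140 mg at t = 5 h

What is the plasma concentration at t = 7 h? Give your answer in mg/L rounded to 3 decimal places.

690.374 mg/L

k = ln 2 / 6 = 0.11552 per h
Dose 1 (260 mg at t=0 h): 260·exp(−0.11552·7) = 115.817 mg/L
Dose 2 (190 mg at t=1 h): 190·exp(−0.11552·6) = 95.000 mg/L
Dose 3 (165 mg at t=2 h): 165·exp(−0.11552·5) = 92.603 mg/L
Dose 4 (45 mg at t=3 h): 45·exp(−0.11552·4) = 28.348 mg/L
Dose 5 (350 mg at t=4 h): 350·exp(−0.11552·3) = 247.487 mg/L
Dose 6 (140 mg at t=5 h): 140·exp(−0.11552·2) = 111.118 mg/L
C(7) = 115.817 + 95.000 + 92.603 + 28.348 + 247.487 + 111.118 = 690.374 mg/L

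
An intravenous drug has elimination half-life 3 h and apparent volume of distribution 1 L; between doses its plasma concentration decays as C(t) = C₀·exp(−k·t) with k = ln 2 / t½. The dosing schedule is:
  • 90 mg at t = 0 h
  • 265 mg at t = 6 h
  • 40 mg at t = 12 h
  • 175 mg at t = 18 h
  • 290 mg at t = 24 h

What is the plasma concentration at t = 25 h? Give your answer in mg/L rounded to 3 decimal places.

270.447 mg/L

k = ln 2 / 3 = 0.23105 per h
Dose 1 (90 mg at t=0 h): 90·exp(−0.23105·25) = 0.279 mg/L
Dose 2 (265 mg at t=6 h): 265·exp(−0.23105·19) = 3.286 mg/L
Dose 3 (40 mg at t=12 h): 40·exp(−0.23105·13) = 1.984 mg/L
Dose 4 (175 mg at t=18 h): 175·exp(−0.23105·7) = 34.724 mg/L
Dose 5 (290 mg at t=24 h): 290·exp(−0.23105·1) = 230.173 mg/L
C(25) = 0.279 + 3.286 + 1.984 + 34.724 + 230.173 = 270.447 mg/L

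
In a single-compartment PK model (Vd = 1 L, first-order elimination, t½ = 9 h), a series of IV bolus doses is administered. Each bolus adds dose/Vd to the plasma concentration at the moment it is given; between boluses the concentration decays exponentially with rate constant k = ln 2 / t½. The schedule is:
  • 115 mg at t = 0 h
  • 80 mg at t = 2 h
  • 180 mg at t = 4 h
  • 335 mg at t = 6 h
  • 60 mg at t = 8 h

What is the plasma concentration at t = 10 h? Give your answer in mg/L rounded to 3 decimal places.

507.448 mg/L

k = ln 2 / 9 = 0.07702 per h
Dose 1 (115 mg at t=0 h): 115·exp(−0.07702·10) = 53.238 mg/L
Dose 2 (80 mg at t=2 h): 80·exp(−0.07702·8) = 43.202 mg/L
Dose 3 (180 mg at t=4 h): 180·exp(−0.07702·6) = 113.393 mg/L
Dose 4 (335 mg at t=6 h): 335·exp(−0.07702·4) = 246.181 mg/L
Dose 5 (60 mg at t=8 h): 60·exp(−0.07702·2) = 51.435 mg/L
C(10) = 53.238 + 43.202 + 113.393 + 246.181 + 51.435 = 507.448 mg/L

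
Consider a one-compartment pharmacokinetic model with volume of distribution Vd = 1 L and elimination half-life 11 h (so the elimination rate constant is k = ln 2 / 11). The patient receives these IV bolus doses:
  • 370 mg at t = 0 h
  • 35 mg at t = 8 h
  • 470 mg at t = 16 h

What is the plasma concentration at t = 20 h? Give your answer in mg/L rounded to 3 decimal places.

k = ln 2 / 11 = 0.06301 per h
Dose 1 (370 mg at t=0 h): 370·exp(−0.06301·20) = 104.924 mg/L
Dose 2 (35 mg at t=8 h): 35·exp(−0.06301·12) = 16.431 mg/L
Dose 3 (470 mg at t=16 h): 470·exp(−0.06301·4) = 365.285 mg/L
C(20) = 104.924 + 16.431 + 365.285 = 486.641 mg/L

486.641 mg/L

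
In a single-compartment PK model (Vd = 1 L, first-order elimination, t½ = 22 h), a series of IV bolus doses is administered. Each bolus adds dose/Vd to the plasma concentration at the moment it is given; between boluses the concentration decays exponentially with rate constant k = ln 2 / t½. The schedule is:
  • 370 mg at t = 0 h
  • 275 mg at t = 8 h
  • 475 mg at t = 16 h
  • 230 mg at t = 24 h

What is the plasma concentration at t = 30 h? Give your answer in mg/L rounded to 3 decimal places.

777.249 mg/L

k = ln 2 / 22 = 0.03151 per h
Dose 1 (370 mg at t=0 h): 370·exp(−0.03151·30) = 143.783 mg/L
Dose 2 (275 mg at t=8 h): 275·exp(−0.03151·22) = 137.500 mg/L
Dose 3 (475 mg at t=16 h): 475·exp(−0.03151·14) = 305.583 mg/L
Dose 4 (230 mg at t=24 h): 230·exp(−0.03151·6) = 190.383 mg/L
C(30) = 143.783 + 137.500 + 305.583 + 190.383 = 777.249 mg/L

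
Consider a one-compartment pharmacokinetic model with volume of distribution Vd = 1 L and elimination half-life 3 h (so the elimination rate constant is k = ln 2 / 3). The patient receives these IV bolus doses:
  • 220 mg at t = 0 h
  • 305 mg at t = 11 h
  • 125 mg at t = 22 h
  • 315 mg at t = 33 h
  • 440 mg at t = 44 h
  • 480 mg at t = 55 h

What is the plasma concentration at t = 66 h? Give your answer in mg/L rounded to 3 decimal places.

40.686 mg/L

k = ln 2 / 3 = 0.23105 per h
Dose 1 (220 mg at t=0 h): 220·exp(−0.23105·66) = 0.000 mg/L
Dose 2 (305 mg at t=11 h): 305·exp(−0.23105·55) = 0.001 mg/L
Dose 3 (125 mg at t=22 h): 125·exp(−0.23105·44) = 0.005 mg/L
Dose 4 (315 mg at t=33 h): 315·exp(−0.23105·33) = 0.154 mg/L
Dose 5 (440 mg at t=44 h): 440·exp(−0.23105·22) = 2.728 mg/L
Dose 6 (480 mg at t=55 h): 480·exp(−0.23105·11) = 37.798 mg/L
C(66) = 0.000 + 0.001 + 0.005 + 0.154 + 2.728 + 37.798 = 40.686 mg/L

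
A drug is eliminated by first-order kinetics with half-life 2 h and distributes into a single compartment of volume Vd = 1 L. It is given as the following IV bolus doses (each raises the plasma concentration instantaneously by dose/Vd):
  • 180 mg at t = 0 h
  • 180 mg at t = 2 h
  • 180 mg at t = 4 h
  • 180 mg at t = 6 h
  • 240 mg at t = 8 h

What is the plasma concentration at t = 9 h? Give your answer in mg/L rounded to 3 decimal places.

k = ln 2 / 2 = 0.34657 per h
Dose 1 (180 mg at t=0 h): 180·exp(−0.34657·9) = 7.955 mg/L
Dose 2 (180 mg at t=2 h): 180·exp(−0.34657·7) = 15.910 mg/L
Dose 3 (180 mg at t=4 h): 180·exp(−0.34657·5) = 31.820 mg/L
Dose 4 (180 mg at t=6 h): 180·exp(−0.34657·3) = 63.640 mg/L
Dose 5 (240 mg at t=8 h): 240·exp(−0.34657·1) = 169.706 mg/L
C(9) = 7.955 + 15.910 + 31.820 + 63.640 + 169.706 = 289.030 mg/L

289.030 mg/L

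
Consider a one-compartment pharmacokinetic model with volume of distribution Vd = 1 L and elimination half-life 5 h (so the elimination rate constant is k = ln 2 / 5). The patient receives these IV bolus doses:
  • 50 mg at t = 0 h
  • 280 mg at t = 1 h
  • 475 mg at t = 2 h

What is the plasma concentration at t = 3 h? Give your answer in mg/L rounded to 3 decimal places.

658.700 mg/L

k = ln 2 / 5 = 0.13863 per h
Dose 1 (50 mg at t=0 h): 50·exp(−0.13863·3) = 32.988 mg/L
Dose 2 (280 mg at t=1 h): 280·exp(−0.13863·2) = 212.200 mg/L
Dose 3 (475 mg at t=2 h): 475·exp(−0.13863·1) = 413.512 mg/L
C(3) = 32.988 + 212.200 + 413.512 = 658.700 mg/L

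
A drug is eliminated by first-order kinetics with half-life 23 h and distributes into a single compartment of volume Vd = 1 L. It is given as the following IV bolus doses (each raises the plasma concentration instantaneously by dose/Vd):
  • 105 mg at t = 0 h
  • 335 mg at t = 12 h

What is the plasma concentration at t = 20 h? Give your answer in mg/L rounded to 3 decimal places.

320.700 mg/L

k = ln 2 / 23 = 0.03014 per h
Dose 1 (105 mg at t=0 h): 105·exp(−0.03014·20) = 57.468 mg/L
Dose 2 (335 mg at t=12 h): 335·exp(−0.03014·8) = 263.232 mg/L
C(20) = 57.468 + 263.232 = 320.700 mg/L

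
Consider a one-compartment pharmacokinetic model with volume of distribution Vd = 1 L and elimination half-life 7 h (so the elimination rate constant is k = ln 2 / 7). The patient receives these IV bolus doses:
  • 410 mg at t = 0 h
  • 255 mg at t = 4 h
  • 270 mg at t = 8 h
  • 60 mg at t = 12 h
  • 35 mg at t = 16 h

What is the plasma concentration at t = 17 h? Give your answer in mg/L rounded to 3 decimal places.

k = ln 2 / 7 = 0.09902 per h
Dose 1 (410 mg at t=0 h): 410·exp(−0.09902·17) = 76.157 mg/L
Dose 2 (255 mg at t=4 h): 255·exp(−0.09902·13) = 70.386 mg/L
Dose 3 (270 mg at t=8 h): 270·exp(−0.09902·9) = 110.745 mg/L
Dose 4 (60 mg at t=12 h): 60·exp(−0.09902·5) = 36.570 mg/L
Dose 5 (35 mg at t=16 h): 35·exp(−0.09902·1) = 31.700 mg/L
C(17) = 76.157 + 70.386 + 110.745 + 36.570 + 31.700 = 325.559 mg/L

325.559 mg/L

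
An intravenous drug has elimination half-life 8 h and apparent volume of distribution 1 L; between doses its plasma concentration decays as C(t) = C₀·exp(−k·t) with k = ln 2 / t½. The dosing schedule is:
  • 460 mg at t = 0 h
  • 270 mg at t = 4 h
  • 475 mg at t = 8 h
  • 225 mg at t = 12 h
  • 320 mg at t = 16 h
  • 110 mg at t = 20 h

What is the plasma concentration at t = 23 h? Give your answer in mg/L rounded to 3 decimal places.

k = ln 2 / 8 = 0.08664 per h
Dose 1 (460 mg at t=0 h): 460·exp(−0.08664·23) = 62.704 mg/L
Dose 2 (270 mg at t=4 h): 270·exp(−0.08664·19) = 52.050 mg/L
Dose 3 (475 mg at t=8 h): 475·exp(−0.08664·15) = 129.498 mg/L
Dose 4 (225 mg at t=12 h): 225·exp(−0.08664·11) = 86.749 mg/L
Dose 5 (320 mg at t=16 h): 320·exp(−0.08664·7) = 174.481 mg/L
Dose 6 (110 mg at t=20 h): 110·exp(−0.08664·3) = 84.822 mg/L
C(23) = 62.704 + 52.050 + 129.498 + 86.749 + 174.481 + 84.822 = 590.304 mg/L

590.304 mg/L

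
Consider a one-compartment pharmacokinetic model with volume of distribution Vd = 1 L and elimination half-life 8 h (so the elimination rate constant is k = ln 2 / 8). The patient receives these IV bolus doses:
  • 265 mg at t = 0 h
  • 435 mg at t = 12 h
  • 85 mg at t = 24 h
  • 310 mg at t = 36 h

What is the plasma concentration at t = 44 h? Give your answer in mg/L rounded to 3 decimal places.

203.069 mg/L

k = ln 2 / 8 = 0.08664 per h
Dose 1 (265 mg at t=0 h): 265·exp(−0.08664·44) = 5.856 mg/L
Dose 2 (435 mg at t=12 h): 435·exp(−0.08664·32) = 27.188 mg/L
Dose 3 (85 mg at t=24 h): 85·exp(−0.08664·20) = 15.026 mg/L
Dose 4 (310 mg at t=36 h): 310·exp(−0.08664·8) = 155.000 mg/L
C(44) = 5.856 + 27.188 + 15.026 + 155.000 = 203.069 mg/L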